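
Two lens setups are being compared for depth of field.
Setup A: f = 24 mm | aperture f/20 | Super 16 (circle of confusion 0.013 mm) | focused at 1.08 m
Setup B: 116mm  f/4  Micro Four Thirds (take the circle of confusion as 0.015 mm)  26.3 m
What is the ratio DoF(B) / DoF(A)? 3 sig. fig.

Setup A: H = 24²/(20×0.013) + 24 ≈ 2239.4 mm; DoF = Df − Dn = 2063.7 − 731.4 ≈ 1332.3 mm.
Setup B: H = 116²/(4×0.015) + 116 ≈ 224382.7 mm; DoF = Df − Dn = 29776.5 − 23550.4 ≈ 6226.1 mm.
Ratio = 6226.1 / 1332.3 ≈ 4.67.

4.67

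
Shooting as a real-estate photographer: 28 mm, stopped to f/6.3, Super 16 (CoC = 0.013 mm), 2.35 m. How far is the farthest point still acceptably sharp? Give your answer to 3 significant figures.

Hyperfocal distance H = f²/(N·c) + f = 28²/(6.3 × 0.013) + 28 = 784/0.0819 + 28 ≈ 9600.6 mm ≈ 9.601 m.
Far limit Df = s·(H − f)/(H − s) = 2350 × (9600.6 − 28) / (9600.6 − 2350) = 2350 × 9572.6 / 7250.6 ≈ 3102.6 mm ≈ 3.10 m.

3.10 m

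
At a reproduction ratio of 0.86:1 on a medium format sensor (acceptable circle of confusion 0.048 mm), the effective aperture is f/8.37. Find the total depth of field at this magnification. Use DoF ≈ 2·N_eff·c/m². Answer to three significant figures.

At magnification m, DoF ≈ 2·N_eff·c/m² = 2 × 8.37 × 0.048 / 0.86² = 0.8035 / 0.7396 ≈ 1.09 mm.

1.09 mm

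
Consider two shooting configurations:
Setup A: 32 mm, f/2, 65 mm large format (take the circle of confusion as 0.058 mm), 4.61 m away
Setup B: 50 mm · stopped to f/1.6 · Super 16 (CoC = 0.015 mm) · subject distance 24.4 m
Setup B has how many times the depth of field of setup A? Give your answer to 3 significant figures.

1.84

Setup A: H = 32²/(2×0.058) + 32 ≈ 8859.6 mm; DoF = Df − Dn = 9576.3 − 3035.7 ≈ 6540.6 mm.
Setup B: H = 50²/(1.6×0.015) + 50 ≈ 104216.7 mm; DoF = Df − Dn = 31844 − 19777 ≈ 12067 mm.
Ratio = 12067 / 6540.6 ≈ 1.84.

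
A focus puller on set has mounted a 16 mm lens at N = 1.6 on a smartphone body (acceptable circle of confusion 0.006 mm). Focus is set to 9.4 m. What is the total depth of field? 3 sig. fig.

Hyperfocal distance H = f²/(N·c) + f = 16²/(1.6 × 0.006) + 16 = 256/0.0096 + 16 ≈ 26682.7 mm ≈ 26.68 m.
Near limit Dn = s·(H − f)/(H + s − 2f) = 9400 × (26682.7 − 16) / (26682.7 + 9400 − 2 × 16) = 9400 × 26666.7 / 36050.7 ≈ 6953.2 mm.
Far limit Df = s·(H − f)/(H − s) = 9400 × (26682.7 − 16) / (26682.7 − 9400) = 9400 × 26666.7 / 17282.7 ≈ 14503.9 mm.
Depth of field = Df − Dn = 14503.9 − 6953.2 ≈ 7550.7 mm ≈ 7.55 m.

7.55 m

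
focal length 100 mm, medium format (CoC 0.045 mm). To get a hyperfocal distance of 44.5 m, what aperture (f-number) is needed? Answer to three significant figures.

f/5.01

Rearrange H = f²/(N·c) + f for N: N = f² / ((H − f)·c).
N = 100² / ((44500 − 100) × 0.045) = 10000 / 1998 ≈ 5.01.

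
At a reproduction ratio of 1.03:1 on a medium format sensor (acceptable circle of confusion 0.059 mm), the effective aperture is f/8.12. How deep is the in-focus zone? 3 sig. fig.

0.903 mm

At magnification m, DoF ≈ 2·N_eff·c/m² = 2 × 8.12 × 0.059 / 1.03² = 0.9582 / 1.061 ≈ 0.903 mm.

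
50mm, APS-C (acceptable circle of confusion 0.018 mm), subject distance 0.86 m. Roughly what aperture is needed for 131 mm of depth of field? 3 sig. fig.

f/13

Write h = H − f = f²/(N·c). The thin-lens limits are Dn = s·h/(h + (s−f)) and Df = s·h/(h − (s−f)), so DoF = Df − Dn = 2·s·(s−f)·h / (h² − (s−f)²).
That is a quadratic in h: DoF·h² − 2·s·(s−f)·h − DoF·(s−f)² = 0 ⇒ h = (s−f)·(s + √(s² + DoF²)) / DoF = 810 × (860 + √(860² + 131²)) / 131 = 810 × (860 + 869.920) / 131 ≈ 10696 mm.
Then N = f²/(c·h) = 50² / (0.018 × 10696) = 2500 / 192.54 ≈ 13.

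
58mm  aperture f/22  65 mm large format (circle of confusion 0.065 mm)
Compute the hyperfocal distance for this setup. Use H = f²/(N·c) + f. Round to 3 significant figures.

2.41 m

Hyperfocal distance H = f²/(N·c) + f = 58²/(22 × 0.065) + 58 = 3364/1.43 + 58 ≈ 2410.4 mm ≈ 2.41 m.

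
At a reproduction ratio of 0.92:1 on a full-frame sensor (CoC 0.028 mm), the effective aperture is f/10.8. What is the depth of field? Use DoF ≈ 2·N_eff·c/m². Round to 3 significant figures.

0.715 mm

At magnification m, DoF ≈ 2·N_eff·c/m² = 2 × 10.8 × 0.028 / 0.92² = 0.6048 / 0.8464 ≈ 0.715 mm.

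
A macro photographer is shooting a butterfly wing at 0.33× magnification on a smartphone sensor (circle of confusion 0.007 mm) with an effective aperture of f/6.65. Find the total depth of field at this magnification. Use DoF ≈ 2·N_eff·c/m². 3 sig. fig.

At magnification m, DoF ≈ 2·N_eff·c/m² = 2 × 6.65 × 0.007 / 0.33² = 0.0931 / 0.1089 ≈ 0.855 mm.

0.855 mm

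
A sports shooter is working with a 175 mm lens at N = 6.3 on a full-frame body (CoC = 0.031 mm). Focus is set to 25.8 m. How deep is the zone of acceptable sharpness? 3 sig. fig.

Hyperfocal distance H = f²/(N·c) + f = 175²/(6.3 × 0.031) + 175 = 30625/0.1953 + 175 ≈ 156985.0 mm ≈ 157.0 m.
Near limit Dn = s·(H − f)/(H + s − 2f) = 25800 × (156985.0 − 175) / (156985.0 + 25800 − 2 × 175) = 25800 × 156810.0 / 182435.0 ≈ 22176.1 mm.
Far limit Df = s·(H − f)/(H − s) = 25800 × (156985.0 − 175) / (156985.0 − 25800) = 25800 × 156810.0 / 131185.0 ≈ 30839.6 mm.
Depth of field = Df − Dn = 30839.6 − 22176.1 ≈ 8663.5 mm ≈ 8.66 m.

8.66 m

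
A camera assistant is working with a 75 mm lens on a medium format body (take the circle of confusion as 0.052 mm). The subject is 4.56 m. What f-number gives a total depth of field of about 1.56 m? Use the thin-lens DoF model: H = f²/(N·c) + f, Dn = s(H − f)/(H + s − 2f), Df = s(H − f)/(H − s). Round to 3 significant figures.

Write h = H − f = f²/(N·c). The thin-lens limits are Dn = s·h/(h + (s−f)) and Df = s·h/(h − (s−f)), so DoF = Df − Dn = 2·s·(s−f)·h / (h² − (s−f)²).
That is a quadratic in h: DoF·h² − 2·s·(s−f)·h − DoF·(s−f)² = 0 ⇒ h = (s−f)·(s + √(s² + DoF²)) / DoF = 4485 × (4560 + √(4560² + 1560²)) / 1560 = 4485 × (4560 + 4819.46) / 1560 ≈ 26966 mm.
Then N = f²/(c·h) = 75² / (0.052 × 26966) = 5625 / 1402.2 ≈ 4.01.

f/4.01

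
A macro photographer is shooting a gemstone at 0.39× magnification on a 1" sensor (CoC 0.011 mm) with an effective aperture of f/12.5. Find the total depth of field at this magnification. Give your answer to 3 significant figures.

1.81 mm

At magnification m, DoF ≈ 2·N_eff·c/m² = 2 × 12.5 × 0.011 / 0.39² = 0.275 / 0.1521 ≈ 1.81 mm.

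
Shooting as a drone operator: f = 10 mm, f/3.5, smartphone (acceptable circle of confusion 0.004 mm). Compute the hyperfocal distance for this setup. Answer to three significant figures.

7.15 m

Hyperfocal distance H = f²/(N·c) + f = 10²/(3.5 × 0.004) + 10 = 100/0.014 + 10 ≈ 7152.9 mm ≈ 7.15 m.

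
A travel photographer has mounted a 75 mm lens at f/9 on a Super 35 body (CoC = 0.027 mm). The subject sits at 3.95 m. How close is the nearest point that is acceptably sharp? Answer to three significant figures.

Hyperfocal distance H = f²/(N·c) + f = 75²/(9 × 0.027) + 75 = 5625/0.243 + 75 ≈ 23223.1 mm ≈ 23.22 m.
Near limit Dn = s·(H − f)/(H + s − 2f) = 3950 × (23223.1 − 75) / (23223.1 + 3950 − 2 × 75) = 3950 × 23148.1 / 27023.1 ≈ 3383.6 mm ≈ 3.38 m.

3.38 m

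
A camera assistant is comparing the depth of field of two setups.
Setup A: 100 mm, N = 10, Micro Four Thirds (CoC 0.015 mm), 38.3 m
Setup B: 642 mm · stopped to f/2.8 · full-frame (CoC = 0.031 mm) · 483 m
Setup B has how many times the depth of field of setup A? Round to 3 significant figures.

Setup A: H = 100²/(10×0.015) + 100 ≈ 66766.7 mm; DoF = Df − Dn = 89696 − 24348 ≈ 65348 mm.
Setup B: H = 642²/(2.8×0.031) + 642 ≈ 4749075.2 mm; DoF = Df − Dn = 537612 − 438460 ≈ 99152 mm.
Ratio = 99152 / 65348 ≈ 1.52.

1.52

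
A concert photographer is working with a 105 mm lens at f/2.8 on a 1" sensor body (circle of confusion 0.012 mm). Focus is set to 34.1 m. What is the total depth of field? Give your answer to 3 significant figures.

7.14 m

Hyperfocal distance H = f²/(N·c) + f = 105²/(2.8 × 0.012) + 105 = 11025/0.0336 + 105 ≈ 328230.0 mm ≈ 328.2 m.
Near limit Dn = s·(H − f)/(H + s − 2f) = 34100 × (328230.0 − 105) / (328230.0 + 34100 − 2 × 105) = 34100 × 328125.0 / 362120.0 ≈ 30898.8 mm.
Far limit Df = s·(H − f)/(H − s) = 34100 × (328230.0 − 105) / (328230.0 − 34100) = 34100 × 328125.0 / 294130.0 ≈ 38041.2 mm.
Depth of field = Df − Dn = 38041.2 − 30898.8 ≈ 7142.4 mm ≈ 7.14 m.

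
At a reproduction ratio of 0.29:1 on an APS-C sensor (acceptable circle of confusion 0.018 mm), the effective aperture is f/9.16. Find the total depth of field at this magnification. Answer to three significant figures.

3.92 mm

At magnification m, DoF ≈ 2·N_eff·c/m² = 2 × 9.16 × 0.018 / 0.29² = 0.3298 / 0.0841 ≈ 3.92 mm.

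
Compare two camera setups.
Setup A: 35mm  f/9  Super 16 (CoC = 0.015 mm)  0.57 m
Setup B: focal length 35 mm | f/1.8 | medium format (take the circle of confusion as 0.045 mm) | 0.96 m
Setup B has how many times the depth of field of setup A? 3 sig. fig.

1.75

Setup A: H = 35²/(9×0.015) + 35 ≈ 9109.1 mm; DoF = Df − Dn = 605.712 − 538.264 ≈ 67.448 mm.
Setup B: H = 35²/(1.8×0.045) + 35 ≈ 15158.5 mm; DoF = Df − Dn = 1022.54 − 904.67 ≈ 117.87 mm.
Ratio = 117.87 / 67.448 ≈ 1.75.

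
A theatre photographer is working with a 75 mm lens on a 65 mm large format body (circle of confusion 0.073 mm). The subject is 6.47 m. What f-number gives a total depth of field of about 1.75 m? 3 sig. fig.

f/1.60

Write h = H − f = f²/(N·c). The thin-lens limits are Dn = s·h/(h + (s−f)) and Df = s·h/(h − (s−f)), so DoF = Df − Dn = 2·s·(s−f)·h / (h² − (s−f)²).
That is a quadratic in h: DoF·h² − 2·s·(s−f)·h − DoF·(s−f)² = 0 ⇒ h = (s−f)·(s + √(s² + DoF²)) / DoF = 6395 × (6470 + √(6470² + 1750²)) / 1750 = 6395 × (6470 + 6702.49) / 1750 ≈ 48136 mm.
Then N = f²/(c·h) = 75² / (0.073 × 48136) = 5625 / 3513.9 ≈ 1.60.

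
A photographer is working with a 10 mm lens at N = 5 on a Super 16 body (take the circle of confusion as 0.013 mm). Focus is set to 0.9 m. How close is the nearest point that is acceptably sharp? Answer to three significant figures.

0.570 m

Hyperfocal distance H = f²/(N·c) + f = 10²/(5 × 0.013) + 10 = 100/0.065 + 10 ≈ 1548.5 mm ≈ 1.548 m.
Near limit Dn = s·(H − f)/(H + s − 2f) = 900 × (1548.5 − 10) / (1548.5 + 900 − 2 × 10) = 900 × 1538.5 / 2428.5 ≈ 570.16 mm ≈ 0.570 m.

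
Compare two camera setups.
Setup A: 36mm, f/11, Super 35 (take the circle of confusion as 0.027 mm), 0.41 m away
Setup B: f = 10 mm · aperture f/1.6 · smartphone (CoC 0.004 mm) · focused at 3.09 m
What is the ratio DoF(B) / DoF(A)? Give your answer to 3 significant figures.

17.9

Setup A: H = 36²/(11×0.027) + 36 ≈ 4399.6 mm; DoF = Df − Dn = 448.435 − 377.634 ≈ 70.801 mm.
Setup B: H = 10²/(1.6×0.004) + 10 ≈ 15635.0 mm; DoF = Df − Dn = 3848.6 − 2581.2 ≈ 1267.4 mm.
Ratio = 1267.4 / 70.801 ≈ 17.9.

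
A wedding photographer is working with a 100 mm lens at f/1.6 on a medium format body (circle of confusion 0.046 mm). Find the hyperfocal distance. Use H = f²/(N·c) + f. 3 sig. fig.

Hyperfocal distance H = f²/(N·c) + f = 100²/(1.6 × 0.046) + 100 = 10000/0.0736 + 100 ≈ 135969.6 mm ≈ 136 m.

136 m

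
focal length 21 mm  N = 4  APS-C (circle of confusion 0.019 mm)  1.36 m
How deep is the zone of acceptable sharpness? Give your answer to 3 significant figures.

Hyperfocal distance H = f²/(N·c) + f = 21²/(4 × 0.019) + 21 = 441/0.076 + 21 ≈ 5823.6 mm ≈ 5.824 m.
Near limit Dn = s·(H − f)/(H + s − 2f) = 1360 × (5823.6 − 21) / (5823.6 + 1360 − 2 × 21) = 1360 × 5802.6 / 7141.6 ≈ 1105.01 mm.
Far limit Df = s·(H − f)/(H − s) = 1360 × (5823.6 − 21) / (5823.6 − 1360) = 1360 × 5802.6 / 4463.6 ≈ 1767.97 mm.
Depth of field = Df − Dn = 1767.97 − 1105.01 ≈ 662.96 mm ≈ 0.663 m.

0.663 m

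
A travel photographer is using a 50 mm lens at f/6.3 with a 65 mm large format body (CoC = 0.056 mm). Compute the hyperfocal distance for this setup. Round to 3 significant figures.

Hyperfocal distance H = f²/(N·c) + f = 50²/(6.3 × 0.056) + 50 = 2500/0.3528 + 50 ≈ 7136.2 mm ≈ 7.14 m.

7.14 m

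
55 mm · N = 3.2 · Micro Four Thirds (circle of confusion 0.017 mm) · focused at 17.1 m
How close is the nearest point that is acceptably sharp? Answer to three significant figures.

Hyperfocal distance H = f²/(N·c) + f = 55²/(3.2 × 0.017) + 55 = 3025/0.0544 + 55 ≈ 55661.6 mm ≈ 55.66 m.
Near limit Dn = s·(H − f)/(H + s − 2f) = 17100 × (55661.6 − 55) / (55661.6 + 17100 − 2 × 55) = 17100 × 55606.6 / 72651.6 ≈ 13088 mm ≈ 13.1 m.

13.1 m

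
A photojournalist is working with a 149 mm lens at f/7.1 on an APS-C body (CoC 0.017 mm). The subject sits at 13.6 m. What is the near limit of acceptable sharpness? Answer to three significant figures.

12.7 m

Hyperfocal distance H = f²/(N·c) + f = 149²/(7.1 × 0.017) + 149 = 22201/0.1207 + 149 ≈ 184084.4 mm ≈ 184.1 m.
Near limit Dn = s·(H − f)/(H + s − 2f) = 13600 × (184084.4 − 149) / (184084.4 + 13600 − 2 × 149) = 13600 × 183935.4 / 197386.4 ≈ 12673 mm ≈ 12.7 m.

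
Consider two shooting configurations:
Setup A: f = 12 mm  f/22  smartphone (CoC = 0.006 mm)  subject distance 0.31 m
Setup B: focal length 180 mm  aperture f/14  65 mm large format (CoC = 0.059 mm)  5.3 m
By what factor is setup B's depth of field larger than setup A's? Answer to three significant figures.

7.69

Setup A: H = 12²/(22×0.006) + 12 ≈ 1102.9 mm; DoF = Df − Dn = 426.51 − 243.49 ≈ 183.02 mm.
Setup B: H = 180²/(14×0.059) + 180 ≈ 39405.2 mm; DoF = Df − Dn = 6095.7 − 4688.1 ≈ 1407.6 mm.
Ratio = 1407.6 / 183.02 ≈ 7.69.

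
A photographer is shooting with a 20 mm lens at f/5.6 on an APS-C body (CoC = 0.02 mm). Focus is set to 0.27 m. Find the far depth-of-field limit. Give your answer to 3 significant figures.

Hyperfocal distance H = f²/(N·c) + f = 20²/(5.6 × 0.02) + 20 = 400/0.112 + 20 ≈ 3591.4 mm ≈ 3.591 m.
Far limit Df = s·(H − f)/(H − s) = 270 × (3591.4 − 20) / (3591.4 − 270) = 270 × 3571.4 / 3321.4 ≈ 290.32 mm.

290 mm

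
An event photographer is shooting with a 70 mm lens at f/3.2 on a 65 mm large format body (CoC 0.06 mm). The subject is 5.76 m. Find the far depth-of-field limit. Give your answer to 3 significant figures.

7.41 m

Hyperfocal distance H = f²/(N·c) + f = 70²/(3.2 × 0.06) + 70 = 4900/0.192 + 70 ≈ 25590.8 mm ≈ 25.59 m.
Far limit Df = s·(H − f)/(H − s) = 5760 × (25590.8 − 70) / (25590.8 − 5760) = 5760 × 25520.8 / 19830.8 ≈ 7412.7 mm ≈ 7.41 m.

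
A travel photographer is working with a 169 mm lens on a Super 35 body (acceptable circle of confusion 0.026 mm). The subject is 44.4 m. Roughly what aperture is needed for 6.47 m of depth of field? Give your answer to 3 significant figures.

Write h = H − f = f²/(N·c). The thin-lens limits are Dn = s·h/(h + (s−f)) and Df = s·h/(h − (s−f)), so DoF = Df − Dn = 2·s·(s−f)·h / (h² − (s−f)²).
That is a quadratic in h: DoF·h² − 2·s·(s−f)·h − DoF·(s−f)² = 0 ⇒ h = (s−f)·(s + √(s² + DoF²)) / DoF = 44231 × (44400 + √(44400² + 6470²)) / 6470 = 44231 × (44400 + 44868.9) / 6470 ≈ 610271 mm.
Then N = f²/(c·h) = 169² / (0.026 × 610271) = 28561 / 15867 ≈ 1.80.

f/1.80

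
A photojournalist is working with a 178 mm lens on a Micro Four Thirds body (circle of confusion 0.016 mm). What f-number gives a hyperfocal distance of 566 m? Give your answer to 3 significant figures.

f/3.50

Rearrange H = f²/(N·c) + f for N: N = f² / ((H − f)·c).
N = 178² / ((566000 − 178) × 0.016) = 31684 / 9053 ≈ 3.50.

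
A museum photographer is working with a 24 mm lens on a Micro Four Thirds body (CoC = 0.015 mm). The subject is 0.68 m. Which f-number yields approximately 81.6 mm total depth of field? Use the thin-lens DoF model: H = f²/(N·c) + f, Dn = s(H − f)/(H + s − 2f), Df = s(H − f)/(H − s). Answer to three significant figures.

f/3.50

Write h = H − f = f²/(N·c). The thin-lens limits are Dn = s·h/(h + (s−f)) and Df = s·h/(h − (s−f)), so DoF = Df − Dn = 2·s·(s−f)·h / (h² − (s−f)²).
That is a quadratic in h: DoF·h² − 2·s·(s−f)·h − DoF·(s−f)² = 0 ⇒ h = (s−f)·(s + √(s² + DoF²)) / DoF = 656 × (680 + √(680² + 81.6²)) / 81.6 = 656 × (680 + 684.879) / 81.6 ≈ 10973 mm.
Then N = f²/(c·h) = 24² / (0.015 × 10973) = 576 / 164.59 ≈ 3.50.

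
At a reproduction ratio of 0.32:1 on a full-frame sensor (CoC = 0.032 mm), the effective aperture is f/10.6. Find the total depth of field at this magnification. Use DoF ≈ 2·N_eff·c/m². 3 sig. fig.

6.62 mm

At magnification m, DoF ≈ 2·N_eff·c/m² = 2 × 10.6 × 0.032 / 0.32² = 0.6784 / 0.1024 ≈ 6.62 mm.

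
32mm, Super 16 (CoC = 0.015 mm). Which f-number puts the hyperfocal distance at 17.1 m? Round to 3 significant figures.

Rearrange H = f²/(N·c) + f for N: N = f² / ((H − f)·c).
N = 32² / ((17100 − 32) × 0.015) = 1024 / 256.0 ≈ 4.

f/4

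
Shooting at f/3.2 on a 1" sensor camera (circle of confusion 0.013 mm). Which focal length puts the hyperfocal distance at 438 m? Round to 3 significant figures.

From H = f²/(N·c) + f, with f ≪ H: f ≈ √(H·N·c) = √(438000 × 3.2 × 0.013) = √18221 ≈ 135.0 mm.
The +f correction barely moves this — solving exactly, f² + N·c·f − N·c·H = 0 ⇒ f = (−N·c + √((N·c)² + 4·N·c·H))/2 = (−0.0416 + √72883)/2 ≈ 134.96 mm, so f ≈ 135 mm.

135 mm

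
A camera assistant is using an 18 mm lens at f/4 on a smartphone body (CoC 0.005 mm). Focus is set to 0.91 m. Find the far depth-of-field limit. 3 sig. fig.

Hyperfocal distance H = f²/(N·c) + f = 18²/(4 × 0.005) + 18 = 324/0.02 + 18 ≈ 16218.0 mm ≈ 16.22 m.
Far limit Df = s·(H − f)/(H − s) = 910 × (16218.0 − 18) / (16218.0 − 910) = 910 × 16200.0 / 15308.0 ≈ 963.03 mm ≈ 0.963 m.

0.963 m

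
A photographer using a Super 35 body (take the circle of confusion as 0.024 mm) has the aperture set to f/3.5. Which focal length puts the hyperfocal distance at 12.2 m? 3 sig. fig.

From H = f²/(N·c) + f, with f ≪ H: f ≈ √(H·N·c) = √(12200 × 3.5 × 0.024) = √1024.8 ≈ 32.01 mm.
The +f correction barely moves this — solving exactly, f² + N·c·f − N·c·H = 0 ⇒ f = (−N·c + √((N·c)² + 4·N·c·H))/2 = (−0.084 + √4099.2)/2 ≈ 31.971 mm, so f ≈ 32.0 mm.

32.0 mm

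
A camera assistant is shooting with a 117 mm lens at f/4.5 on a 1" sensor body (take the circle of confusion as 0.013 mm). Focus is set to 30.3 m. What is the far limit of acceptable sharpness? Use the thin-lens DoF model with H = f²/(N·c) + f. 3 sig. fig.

34.8 m

Hyperfocal distance H = f²/(N·c) + f = 117²/(4.5 × 0.013) + 117 = 13689/0.0585 + 117 ≈ 234117.0 mm ≈ 234.1 m.
Far limit Df = s·(H − f)/(H − s) = 30300 × (234117.0 − 117) / (234117.0 − 30300) = 30300 × 234000.0 / 203817.0 ≈ 34787 mm ≈ 34.8 m.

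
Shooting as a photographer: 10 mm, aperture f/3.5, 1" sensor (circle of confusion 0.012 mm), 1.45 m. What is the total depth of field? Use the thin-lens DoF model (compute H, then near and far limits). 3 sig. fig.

2.77 m

Hyperfocal distance H = f²/(N·c) + f = 10²/(3.5 × 0.012) + 10 = 100/0.042 + 10 ≈ 2391.0 mm ≈ 2.391 m.
Near limit Dn = s·(H − f)/(H + s − 2f) = 1450 × (2391.0 − 10) / (2391.0 + 1450 − 2 × 10) = 1450 × 2381.0 / 3821.0 ≈ 903.5 mm.
Far limit Df = s·(H − f)/(H − s) = 1450 × (2391.0 − 10) / (2391.0 − 1450) = 1450 × 2381.0 / 941.0 ≈ 3669.0 mm.
Depth of field = Df − Dn = 3669.0 − 903.5 ≈ 2765.5 mm ≈ 2.77 m.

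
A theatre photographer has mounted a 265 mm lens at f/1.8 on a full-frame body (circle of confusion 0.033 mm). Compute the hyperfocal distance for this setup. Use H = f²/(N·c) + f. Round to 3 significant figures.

1180 m

Hyperfocal distance H = f²/(N·c) + f = 265²/(1.8 × 0.033) + 265 = 70225/0.0594 + 265 ≈ 1182504.1 mm ≈ 1180 m.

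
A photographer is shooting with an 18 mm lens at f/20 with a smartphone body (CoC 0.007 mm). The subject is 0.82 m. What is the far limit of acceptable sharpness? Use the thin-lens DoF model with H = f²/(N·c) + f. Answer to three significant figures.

1.25 m

Hyperfocal distance H = f²/(N·c) + f = 18²/(20 × 0.007) + 18 = 324/0.14 + 18 ≈ 2332.3 mm ≈ 2.332 m.
Far limit Df = s·(H − f)/(H − s) = 820 × (2332.3 − 18) / (2332.3 − 820) = 820 × 2314.3 / 1512.3 ≈ 1254.9 mm ≈ 1.25 m.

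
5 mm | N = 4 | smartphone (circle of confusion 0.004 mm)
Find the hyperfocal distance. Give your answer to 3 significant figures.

1.57 m

Hyperfocal distance H = f²/(N·c) + f = 5²/(4 × 0.004) + 5 = 25/0.016 + 5 ≈ 1567.5 mm ≈ 1.57 m.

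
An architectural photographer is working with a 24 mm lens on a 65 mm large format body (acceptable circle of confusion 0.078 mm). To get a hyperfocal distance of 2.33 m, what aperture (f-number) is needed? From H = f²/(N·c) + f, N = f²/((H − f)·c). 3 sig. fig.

Rearrange H = f²/(N·c) + f for N: N = f² / ((H − f)·c).
N = 24² / ((2330 − 24) × 0.078) = 576 / 179.9 ≈ 3.20.

f/3.20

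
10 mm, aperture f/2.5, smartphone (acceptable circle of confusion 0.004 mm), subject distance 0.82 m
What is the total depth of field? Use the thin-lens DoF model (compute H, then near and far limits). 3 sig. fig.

134 mm

Hyperfocal distance H = f²/(N·c) + f = 10²/(2.5 × 0.004) + 10 = 100/0.01 + 10 ≈ 10010.0 mm ≈ 10.01 m.
Near limit Dn = s·(H − f)/(H + s − 2f) = 820 × (10010.0 − 10) / (10010.0 + 820 − 2 × 10) = 820 × 10000.0 / 10810.0 ≈ 758.56 mm.
Far limit Df = s·(H − f)/(H − s) = 820 × (10010.0 − 10) / (10010.0 − 820) = 820 × 10000.0 / 9190.0 ≈ 892.27 mm.
Depth of field = Df − Dn = 892.27 − 758.56 ≈ 133.71 mm.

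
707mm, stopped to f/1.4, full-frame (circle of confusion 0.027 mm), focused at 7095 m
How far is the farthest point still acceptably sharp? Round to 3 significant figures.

15300 m

Hyperfocal distance H = f²/(N·c) + f = 707²/(1.4 × 0.027) + 707 = 499849/0.0378 + 707 ≈ 13224225.5 mm ≈ 13224 m.
Far limit Df = s·(H − f)/(H − s) = 7095000 × (13224225.5 − 707) / (13224225.5 − 7095000) = 7095000 × 13223518.5 / 6129225.5 ≈ 15307132 mm ≈ 15300 m.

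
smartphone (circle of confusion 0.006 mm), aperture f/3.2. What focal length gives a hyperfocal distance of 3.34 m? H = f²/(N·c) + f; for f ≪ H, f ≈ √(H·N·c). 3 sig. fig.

8.00 mm

From H = f²/(N·c) + f, with f ≪ H: f ≈ √(H·N·c) = √(3340 × 3.2 × 0.006) = √64.128 ≈ 8.008 mm.
Exact: f² + N·c·f − N·c·H = 0 ⇒ f = (−N·c + √((N·c)² + 4·N·c·H))/2 = (−0.0192 + √256.51)/2 ≈ 7.9984 mm ≈ 8.00 mm.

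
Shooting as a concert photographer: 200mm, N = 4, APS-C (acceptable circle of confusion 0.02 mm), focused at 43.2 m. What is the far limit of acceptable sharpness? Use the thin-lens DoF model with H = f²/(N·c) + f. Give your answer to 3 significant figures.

47.3 m

Hyperfocal distance H = f²/(N·c) + f = 200²/(4 × 0.02) + 200 = 40000/0.08 + 200 ≈ 500200.0 mm ≈ 500.2 m.
Far limit Df = s·(H − f)/(H − s) = 43200 × (500200.0 − 200) / (500200.0 − 43200) = 43200 × 500000.0 / 457000.0 ≈ 47265 mm ≈ 47.3 m.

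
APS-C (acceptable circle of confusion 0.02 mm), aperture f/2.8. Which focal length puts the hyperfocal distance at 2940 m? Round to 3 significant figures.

From H = f²/(N·c) + f, with f ≪ H: f ≈ √(H·N·c) = √(2940000 × 2.8 × 0.02) = √164640 ≈ 405.8 mm.
The +f correction barely moves this — solving exactly, f² + N·c·f − N·c·H = 0 ⇒ f = (−N·c + √((N·c)² + 4·N·c·H))/2 = (−0.056 + √658560)/2 ≈ 405.73 mm, so f ≈ 406 mm.

406 mm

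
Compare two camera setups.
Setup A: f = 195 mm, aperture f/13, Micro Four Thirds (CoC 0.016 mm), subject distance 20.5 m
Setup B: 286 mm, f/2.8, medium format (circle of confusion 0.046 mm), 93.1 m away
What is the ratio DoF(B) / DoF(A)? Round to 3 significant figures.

Setup A: H = 195²/(13×0.016) + 195 ≈ 183007.5 mm; DoF = Df − Dn = 23061.4 − 18450.7 ≈ 4610.7 mm.
Setup B: H = 286²/(2.8×0.046) + 286 ≈ 635348.1 mm; DoF = Df − Dn = 109035 − 81228 ≈ 27807 mm.
Ratio = 27807 / 4610.7 ≈ 6.03.

6.03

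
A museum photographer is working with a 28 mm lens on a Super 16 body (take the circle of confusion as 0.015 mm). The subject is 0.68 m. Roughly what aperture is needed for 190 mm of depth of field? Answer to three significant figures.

Write h = H − f = f²/(N·c). The thin-lens limits are Dn = s·h/(h + (s−f)) and Df = s·h/(h − (s−f)), so DoF = Df − Dn = 2·s·(s−f)·h / (h² − (s−f)²).
That is a quadratic in h: DoF·h² − 2·s·(s−f)·h − DoF·(s−f)² = 0 ⇒ h = (s−f)·(s + √(s² + DoF²)) / DoF = 652 × (680 + √(680² + 190²)) / 190 = 652 × (680 + 706.045) / 190 ≈ 4756.3 mm.
Then N = f²/(c·h) = 28² / (0.015 × 4756.3) = 784 / 71.345 ≈ 11.

f/11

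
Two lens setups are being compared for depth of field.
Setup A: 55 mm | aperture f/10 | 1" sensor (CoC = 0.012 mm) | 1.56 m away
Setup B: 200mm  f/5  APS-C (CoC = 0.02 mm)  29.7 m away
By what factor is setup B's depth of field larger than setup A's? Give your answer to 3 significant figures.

23.6

Setup A: H = 55²/(10×0.012) + 55 ≈ 25263.3 mm; DoF = Df − Dn = 1659.05 − 1472.11 ≈ 186.94 mm.
Setup B: H = 200²/(5×0.02) + 200 ≈ 400200.0 mm; DoF = Df − Dn = 32064.8 − 27660.1 ≈ 4404.7 mm.
Ratio = 4404.7 / 186.94 ≈ 23.6.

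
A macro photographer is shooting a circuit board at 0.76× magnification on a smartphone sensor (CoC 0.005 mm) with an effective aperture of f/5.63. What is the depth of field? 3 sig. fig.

At magnification m, DoF ≈ 2·N_eff·c/m² = 2 × 5.63 × 0.005 / 0.76² = 0.0563 / 0.5776 ≈ 0.0975 mm.

0.0975 mm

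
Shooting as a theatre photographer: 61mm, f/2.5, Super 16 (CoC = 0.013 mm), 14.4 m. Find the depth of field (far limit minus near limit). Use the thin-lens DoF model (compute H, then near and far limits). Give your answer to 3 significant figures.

Hyperfocal distance H = f²/(N·c) + f = 61²/(2.5 × 0.013) + 61 = 3721/0.0325 + 61 ≈ 114553.3 mm ≈ 114.6 m.
Near limit Dn = s·(H − f)/(H + s − 2f) = 14400 × (114553.3 − 61) / (114553.3 + 14400 − 2 × 61) = 14400 × 114492.3 / 128831.3 ≈ 12797.3 mm.
Far limit Df = s·(H − f)/(H − s) = 14400 × (114553.3 − 61) / (114553.3 − 14400) = 14400 × 114492.3 / 100153.3 ≈ 16461.7 mm.
Depth of field = Df − Dn = 16461.7 − 12797.3 ≈ 3664.4 mm ≈ 3.66 m.

3.66 m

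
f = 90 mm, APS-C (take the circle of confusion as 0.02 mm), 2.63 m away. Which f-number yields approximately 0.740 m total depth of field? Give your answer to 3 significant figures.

Write h = H − f = f²/(N·c). The thin-lens limits are Dn = s·h/(h + (s−f)) and Df = s·h/(h − (s−f)), so DoF = Df − Dn = 2·s·(s−f)·h / (h² − (s−f)²).
That is a quadratic in h: DoF·h² − 2·s·(s−f)·h − DoF·(s−f)² = 0 ⇒ h = (s−f)·(s + √(s² + DoF²)) / DoF = 2540 × (2630 + √(2630² + 740²)) / 740 = 2540 × (2630 + 2732.12) / 740 ≈ 18405 mm.
Then N = f²/(c·h) = 90² / (0.02 × 18405) = 8100 / 368.10 ≈ 22.

f/22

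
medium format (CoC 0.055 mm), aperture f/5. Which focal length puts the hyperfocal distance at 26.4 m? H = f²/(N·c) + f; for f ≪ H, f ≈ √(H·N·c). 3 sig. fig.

85.1 mm

From H = f²/(N·c) + f, with f ≪ H: f ≈ √(H·N·c) = √(26400 × 5 × 0.055) = √7260.0 ≈ 85.21 mm.
Exact: f² + N·c·f − N·c·H = 0 ⇒ f = (−N·c + √((N·c)² + 4·N·c·H))/2 = (−0.275 + √29040)/2 ≈ 85.068 mm ≈ 85.1 mm.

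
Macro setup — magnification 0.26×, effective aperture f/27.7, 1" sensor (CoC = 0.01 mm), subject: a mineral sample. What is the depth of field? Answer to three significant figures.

8.20 mm

At magnification m, DoF ≈ 2·N_eff·c/m² = 2 × 27.7 × 0.01 / 0.26² = 0.554 / 0.0676 ≈ 8.2 mm.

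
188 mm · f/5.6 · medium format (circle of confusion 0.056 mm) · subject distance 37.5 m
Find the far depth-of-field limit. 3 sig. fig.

56.1 m

Hyperfocal distance H = f²/(N·c) + f = 188²/(5.6 × 0.056) + 188 = 35344/0.3136 + 188 ≈ 112892.1 mm ≈ 112.9 m.
Far limit Df = s·(H − f)/(H − s) = 37500 × (112892.1 − 188) / (112892.1 − 37500) = 37500 × 112704.1 / 75392.1 ≈ 56059 mm ≈ 56.1 m.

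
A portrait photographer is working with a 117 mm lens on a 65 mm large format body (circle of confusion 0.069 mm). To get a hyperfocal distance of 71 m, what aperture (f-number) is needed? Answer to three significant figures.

f/2.80

Rearrange H = f²/(N·c) + f for N: N = f² / ((H − f)·c).
N = 117² / ((71000 − 117) × 0.069) = 13689 / 4891 ≈ 2.80.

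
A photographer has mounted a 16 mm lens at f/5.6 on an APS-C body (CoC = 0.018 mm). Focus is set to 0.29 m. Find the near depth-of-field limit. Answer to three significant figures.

262 mm

Hyperfocal distance H = f²/(N·c) + f = 16²/(5.6 × 0.018) + 16 = 256/0.1008 + 16 ≈ 2555.7 mm ≈ 2.556 m.
Near limit Dn = s·(H − f)/(H + s − 2f) = 290 × (2555.7 − 16) / (2555.7 + 290 − 2 × 16) = 290 × 2539.7 / 2813.7 ≈ 261.76 mm.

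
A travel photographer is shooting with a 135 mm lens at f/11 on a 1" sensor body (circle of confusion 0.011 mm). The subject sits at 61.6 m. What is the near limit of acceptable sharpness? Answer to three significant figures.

43.7 m

Hyperfocal distance H = f²/(N·c) + f = 135²/(11 × 0.011) + 135 = 18225/0.121 + 135 ≈ 150754.8 mm ≈ 150.8 m.
Near limit Dn = s·(H − f)/(H + s − 2f) = 61600 × (150754.8 − 135) / (150754.8 + 61600 − 2 × 135) = 61600 × 150619.8 / 212084.8 ≈ 43748 mm ≈ 43.7 m.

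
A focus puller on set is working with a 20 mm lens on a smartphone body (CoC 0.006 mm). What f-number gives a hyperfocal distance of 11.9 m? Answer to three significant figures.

Rearrange H = f²/(N·c) + f for N: N = f² / ((H − f)·c).
N = 20² / ((11900 − 20) × 0.006) = 400 / 71.28 ≈ 5.61.

f/5.61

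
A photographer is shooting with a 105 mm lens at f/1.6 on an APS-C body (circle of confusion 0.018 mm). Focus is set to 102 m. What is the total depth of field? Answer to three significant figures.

Hyperfocal distance H = f²/(N·c) + f = 105²/(1.6 × 0.018) + 105 = 11025/0.0288 + 105 ≈ 382917.5 mm ≈ 382.9 m.
Near limit Dn = s·(H − f)/(H + s − 2f) = 102000 × (382917.5 − 105) / (382917.5 + 102000 − 2 × 105) = 102000 × 382812.5 / 484707.5 ≈ 80558 mm.
Far limit Df = s·(H − f)/(H − s) = 102000 × (382917.5 − 105) / (382917.5 − 102000) = 102000 × 382812.5 / 280917.5 ≈ 138998 mm.
Depth of field = Df − Dn = 138998 − 80558 ≈ 58440 mm ≈ 58.4 m.

58.4 m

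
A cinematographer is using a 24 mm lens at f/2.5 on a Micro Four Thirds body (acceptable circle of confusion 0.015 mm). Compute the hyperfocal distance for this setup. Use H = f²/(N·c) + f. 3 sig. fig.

Hyperfocal distance H = f²/(N·c) + f = 24²/(2.5 × 0.015) + 24 = 576/0.0375 + 24 ≈ 15384.0 mm ≈ 15.4 m.

15.4 m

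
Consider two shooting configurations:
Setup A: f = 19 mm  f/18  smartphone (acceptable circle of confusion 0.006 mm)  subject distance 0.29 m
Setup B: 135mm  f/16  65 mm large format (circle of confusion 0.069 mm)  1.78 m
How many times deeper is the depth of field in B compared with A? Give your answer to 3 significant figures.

7.57

Setup A: H = 19²/(18×0.006) + 19 ≈ 3361.6 mm; DoF = Df − Dn = 315.586 − 268.252 ≈ 47.334 mm.
Setup B: H = 135²/(16×0.069) + 135 ≈ 16643.2 mm; DoF = Df − Dn = 1977.00 − 1618.70 ≈ 358.30 mm.
Ratio = 358.30 / 47.334 ≈ 7.57.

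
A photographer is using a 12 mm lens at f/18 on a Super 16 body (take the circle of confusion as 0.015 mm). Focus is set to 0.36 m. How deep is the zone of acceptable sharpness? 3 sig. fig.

0.818 m

Hyperfocal distance H = f²/(N·c) + f = 12²/(18 × 0.015) + 12 = 144/0.27 + 12 ≈ 545.3 mm ≈ 0.545 m.
Near limit Dn = s·(H − f)/(H + s − 2f) = 360 × (545.3 − 12) / (545.3 + 360 − 2 × 12) = 360 × 533.3 / 881.3 ≈ 217.85 mm.
Far limit Df = s·(H − f)/(H − s) = 360 × (545.3 − 12) / (545.3 − 360) = 360 × 533.3 / 185.3 ≈ 1035.97 mm.
Depth of field = Df − Dn = 1035.97 − 217.85 ≈ 818.12 mm ≈ 0.818 m.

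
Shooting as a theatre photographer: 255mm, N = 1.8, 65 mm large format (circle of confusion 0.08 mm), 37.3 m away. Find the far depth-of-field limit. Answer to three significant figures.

Hyperfocal distance H = f²/(N·c) + f = 255²/(1.8 × 0.08) + 255 = 65025/0.144 + 255 ≈ 451817.5 mm ≈ 451.8 m.
Far limit Df = s·(H − f)/(H − s) = 37300 × (451817.5 − 255) / (451817.5 − 37300) = 37300 × 451562.5 / 414517.5 ≈ 40633 mm ≈ 40.6 m.

40.6 m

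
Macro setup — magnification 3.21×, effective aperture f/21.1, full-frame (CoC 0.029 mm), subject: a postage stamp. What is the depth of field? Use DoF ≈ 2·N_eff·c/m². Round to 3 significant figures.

At magnification m, DoF ≈ 2·N_eff·c/m² = 2 × 21.1 × 0.029 / 3.21² = 1.224 / 10.3 ≈ 0.119 mm.

0.119 mm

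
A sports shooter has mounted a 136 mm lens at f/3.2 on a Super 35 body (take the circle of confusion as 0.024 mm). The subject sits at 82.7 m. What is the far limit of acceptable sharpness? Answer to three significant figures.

126 m

Hyperfocal distance H = f²/(N·c) + f = 136²/(3.2 × 0.024) + 136 = 18496/0.0768 + 136 ≈ 240969.3 mm ≈ 241.0 m.
Far limit Df = s·(H − f)/(H − s) = 82700 × (240969.3 − 136) / (240969.3 − 82700) = 82700 × 240833.3 / 158269.3 ≈ 125842 mm ≈ 126 m.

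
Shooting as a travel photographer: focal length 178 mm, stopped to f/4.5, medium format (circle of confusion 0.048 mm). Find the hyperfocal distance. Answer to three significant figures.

Hyperfocal distance H = f²/(N·c) + f = 178²/(4.5 × 0.048) + 178 = 31684/0.216 + 178 ≈ 146863.2 mm ≈ 147 m.

147 m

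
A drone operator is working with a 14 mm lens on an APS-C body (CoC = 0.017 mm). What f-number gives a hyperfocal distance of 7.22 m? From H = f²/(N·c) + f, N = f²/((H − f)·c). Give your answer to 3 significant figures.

f/1.60

Rearrange H = f²/(N·c) + f for N: N = f² / ((H − f)·c).
N = 14² / ((7220 − 14) × 0.017) = 196 / 122.5 ≈ 1.60.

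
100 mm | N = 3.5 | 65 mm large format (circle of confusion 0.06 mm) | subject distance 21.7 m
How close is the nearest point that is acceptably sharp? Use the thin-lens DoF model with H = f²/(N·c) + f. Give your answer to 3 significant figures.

14.9 m

Hyperfocal distance H = f²/(N·c) + f = 100²/(3.5 × 0.06) + 100 = 10000/0.21 + 100 ≈ 47719.0 mm ≈ 47.72 m.
Near limit Dn = s·(H − f)/(H + s − 2f) = 21700 × (47719.0 − 100) / (47719.0 + 21700 − 2 × 100) = 21700 × 47619.0 / 69219.0 ≈ 14928 mm ≈ 14.9 m.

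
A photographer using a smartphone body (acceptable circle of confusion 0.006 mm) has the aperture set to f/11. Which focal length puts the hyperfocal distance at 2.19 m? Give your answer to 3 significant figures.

12.0 mm

From H = f²/(N·c) + f, with f ≪ H: f ≈ √(H·N·c) = √(2190 × 11 × 0.006) = √144.54 ≈ 12.02 mm.
The +f correction barely moves this — solving exactly, f² + N·c·f − N·c·H = 0 ⇒ f = (−N·c + √((N·c)² + 4·N·c·H))/2 = (−0.066 + √578.16)/2 ≈ 11.990 mm, so f ≈ 12.0 mm.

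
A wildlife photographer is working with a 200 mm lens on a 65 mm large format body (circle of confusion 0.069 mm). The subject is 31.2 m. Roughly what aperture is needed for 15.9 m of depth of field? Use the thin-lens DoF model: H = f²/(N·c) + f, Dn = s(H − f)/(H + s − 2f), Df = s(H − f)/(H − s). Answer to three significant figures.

f/4.49

Write h = H − f = f²/(N·c). The thin-lens limits are Dn = s·h/(h + (s−f)) and Df = s·h/(h − (s−f)), so DoF = Df − Dn = 2·s·(s−f)·h / (h² − (s−f)²).
That is a quadratic in h: DoF·h² − 2·s·(s−f)·h − DoF·(s−f)² = 0 ⇒ h = (s−f)·(s + √(s² + DoF²)) / DoF = 31000 × (31200 + √(31200² + 15900²)) / 15900 = 31000 × (31200 + 35017.9) / 15900 ≈ 129104 mm.
Then N = f²/(c·h) = 200² / (0.069 × 129104) = 40000 / 8908.2 ≈ 4.49.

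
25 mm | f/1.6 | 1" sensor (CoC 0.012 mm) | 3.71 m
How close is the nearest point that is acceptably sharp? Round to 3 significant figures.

Hyperfocal distance H = f²/(N·c) + f = 25²/(1.6 × 0.012) + 25 = 625/0.0192 + 25 ≈ 32577.1 mm ≈ 32.58 m.
Near limit Dn = s·(H − f)/(H + s − 2f) = 3710 × (32577.1 − 25) / (32577.1 + 3710 − 2 × 25) = 3710 × 32552.1 / 36237.1 ≈ 3332.7 mm ≈ 3.33 m.

3.33 m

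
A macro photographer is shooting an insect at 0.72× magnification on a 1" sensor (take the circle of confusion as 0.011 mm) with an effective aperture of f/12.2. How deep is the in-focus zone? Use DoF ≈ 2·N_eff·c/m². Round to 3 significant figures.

At magnification m, DoF ≈ 2·N_eff·c/m² = 2 × 12.2 × 0.011 / 0.72² = 0.2684 / 0.5184 ≈ 0.518 mm.

0.518 mm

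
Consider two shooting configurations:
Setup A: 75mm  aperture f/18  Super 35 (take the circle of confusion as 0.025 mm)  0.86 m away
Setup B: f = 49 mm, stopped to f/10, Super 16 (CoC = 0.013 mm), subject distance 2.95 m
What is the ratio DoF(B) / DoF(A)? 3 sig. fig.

Setup A: H = 75²/(18×0.025) + 75 ≈ 12575.0 mm; DoF = Df − Dn = 917.63 − 809.18 ≈ 108.45 mm.
Setup B: H = 49²/(10×0.013) + 49 ≈ 18518.2 mm; DoF = Df − Dn = 3499.71 − 2549.54 ≈ 950.17 mm.
Ratio = 950.17 / 108.45 ≈ 8.76.

8.76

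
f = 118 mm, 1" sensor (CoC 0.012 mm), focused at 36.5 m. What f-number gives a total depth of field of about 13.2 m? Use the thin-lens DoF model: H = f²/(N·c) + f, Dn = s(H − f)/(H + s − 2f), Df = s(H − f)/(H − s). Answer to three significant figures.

Write h = H − f = f²/(N·c). The thin-lens limits are Dn = s·h/(h + (s−f)) and Df = s·h/(h − (s−f)), so DoF = Df − Dn = 2·s·(s−f)·h / (h² − (s−f)²).
That is a quadratic in h: DoF·h² − 2·s·(s−f)·h − DoF·(s−f)² = 0 ⇒ h = (s−f)·(s + √(s² + DoF²)) / DoF = 36382 × (36500 + √(36500² + 13200²)) / 13200 = 36382 × (36500 + 38813.5) / 13200 ≈ 207580 mm.
Then N = f²/(c·h) = 118² / (0.012 × 207580) = 13924 / 2491.0 ≈ 5.59.

f/5.59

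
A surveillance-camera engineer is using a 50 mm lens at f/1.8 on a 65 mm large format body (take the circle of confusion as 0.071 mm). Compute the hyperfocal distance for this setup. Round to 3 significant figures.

19.6 m

Hyperfocal distance H = f²/(N·c) + f = 50²/(1.8 × 0.071) + 50 = 2500/0.1278 + 50 ≈ 19611.8 mm ≈ 19.6 m.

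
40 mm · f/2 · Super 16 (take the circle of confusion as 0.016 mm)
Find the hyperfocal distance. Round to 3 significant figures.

50.0 m

Hyperfocal distance H = f²/(N·c) + f = 40²/(2 × 0.016) + 40 = 1600/0.032 + 40 ≈ 50040.0 mm ≈ 50.0 m.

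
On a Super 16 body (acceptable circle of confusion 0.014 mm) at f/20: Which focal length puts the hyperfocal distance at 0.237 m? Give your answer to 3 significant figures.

8.01 mm

From H = f²/(N·c) + f, with f ≪ H: f ≈ √(H·N·c) = √(237 × 20 × 0.014) = √66.360 ≈ 8.146 mm.
Exact: f² + N·c·f − N·c·H = 0 ⇒ f = (−N·c + √((N·c)² + 4·N·c·H))/2 = (−0.28 + √265.52)/2 ≈ 8.0074 mm ≈ 8.01 mm.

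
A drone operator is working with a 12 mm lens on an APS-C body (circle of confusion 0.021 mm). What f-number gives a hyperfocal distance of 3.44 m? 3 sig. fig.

Rearrange H = f²/(N·c) + f for N: N = f² / ((H − f)·c).
N = 12² / ((3440 − 12) × 0.021) = 144 / 71.99 ≈ 2.00.

f/2.00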